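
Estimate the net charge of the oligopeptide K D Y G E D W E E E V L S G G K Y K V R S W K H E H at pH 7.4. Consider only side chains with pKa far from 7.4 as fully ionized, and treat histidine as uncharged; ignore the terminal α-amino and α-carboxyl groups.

-2

The side chains ionized at physiological pH are Lys/Arg (+1) and Asp/Glu (−1); with His treated as neutral, nothing else contributes.
Positive (K, R): K1, K16, K18, R20, K23 → +5.
Negative (D, E): D2, E5, D6, E8, E9, E10, E25 → −7.
Net charge = (+5) + (−7) = −2.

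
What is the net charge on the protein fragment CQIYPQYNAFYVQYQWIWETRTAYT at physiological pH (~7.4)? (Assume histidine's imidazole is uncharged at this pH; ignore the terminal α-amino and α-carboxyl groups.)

The side chains ionized at physiological pH are Lys/Arg (+1) and Asp/Glu (−1); with His treated as neutral, nothing else contributes.
Positive (K, R): R21 → +1.
Negative (D, E): E19 → −1.
Net charge = (+1) + (−1) = 0.

0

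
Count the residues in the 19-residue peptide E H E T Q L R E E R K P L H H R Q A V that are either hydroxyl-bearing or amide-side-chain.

3

Hydroxyl-bearing: S, T, Y. Amide-side-chain: N, Q.
Hydroxyl-bearing residues here: T4 (1).
Amide-side-chain residues here: Q5, Q17 (2).
The two groups share no amino acid, so total = 1 + 2 = 3.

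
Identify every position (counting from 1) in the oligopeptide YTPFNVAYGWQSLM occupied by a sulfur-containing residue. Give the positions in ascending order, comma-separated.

Only Cys (C) and Met (M) have a sulfur atom in the side chain.
Matching residues: M14.

14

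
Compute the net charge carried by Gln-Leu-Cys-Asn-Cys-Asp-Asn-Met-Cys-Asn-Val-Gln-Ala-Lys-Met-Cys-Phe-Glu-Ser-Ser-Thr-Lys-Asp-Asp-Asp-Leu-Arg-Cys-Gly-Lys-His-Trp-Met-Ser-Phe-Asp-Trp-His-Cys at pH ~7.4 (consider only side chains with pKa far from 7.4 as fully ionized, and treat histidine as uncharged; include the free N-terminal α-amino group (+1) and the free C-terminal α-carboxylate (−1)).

At pH ~7.4 the Lys and Arg side chains are protonated (+1), the Asp and Glu side chains are deprotonated (−1), and with His taken as neutral all other side chains carry no charge.
Positive (K, R): Lys14, Lys22, Arg27, Lys30 → +4.
Negative (D, E): Asp6, Glu18, Asp23, Asp24, Asp25, Asp36 → −6.
The N-terminus (+1) and C-terminus (−1) cancel.
Net charge = (+4) + (−6) = −2.

-2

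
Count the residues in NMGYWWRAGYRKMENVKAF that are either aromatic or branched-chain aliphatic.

Aromatic: F, W, Y. Branched-chain aliphatic: I, L, V.
Aromatic residues here: Y4, W5, W6, Y10, F19 (5).
Branched-chain aliphatic residues here: V16 (1).
The two groups share no amino acid, so total = 5 + 1 = 6.

6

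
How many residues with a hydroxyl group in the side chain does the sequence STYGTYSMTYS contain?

Serine (S), threonine (T), and tyrosine (Y) each carry a hydroxyl group on the side chain.
Matching residues: S1, T2, Y3, T5, Y6, S7, T9, Y10, S11.

9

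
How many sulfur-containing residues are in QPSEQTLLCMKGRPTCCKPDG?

4

Cysteine (C, thiol) and methionine (M, thioether) are the two sulfur-containing amino acids.
Matching residues: C9, M10, C16, C17.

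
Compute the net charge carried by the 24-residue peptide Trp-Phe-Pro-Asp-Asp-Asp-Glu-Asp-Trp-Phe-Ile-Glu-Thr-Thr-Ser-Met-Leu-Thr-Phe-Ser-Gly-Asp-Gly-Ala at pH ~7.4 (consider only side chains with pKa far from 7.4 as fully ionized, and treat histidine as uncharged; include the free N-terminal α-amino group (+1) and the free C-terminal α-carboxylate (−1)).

Near pH 7.4, K and R contribute +1 each, D and E contribute −1 each, and every other side chain (His included, as stated) is uncharged.
Positive (K, R): none → +0.
Negative (D, E): Asp4, Asp5, Asp6, Glu7, Asp8, Glu12, Asp22 → −7.
The N-terminus (+1) and C-terminus (−1) cancel.
Net charge = (+0) + (−7) = −7.

-7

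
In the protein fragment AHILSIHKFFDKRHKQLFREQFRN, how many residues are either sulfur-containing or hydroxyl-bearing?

1

Sulfur-containing: C, M. Hydroxyl-bearing: S, T, Y.
Sulfur-containing residues here: none (0).
Hydroxyl-bearing residues here: S5 (1).
The two groups share no amino acid, so total = 0 + 1 = 1.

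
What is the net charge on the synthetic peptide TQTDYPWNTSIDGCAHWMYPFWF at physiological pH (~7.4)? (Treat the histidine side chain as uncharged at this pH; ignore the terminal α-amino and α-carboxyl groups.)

-2

The side chains ionized at physiological pH are Lys/Arg (+1) and Asp/Glu (−1); with His treated as neutral, nothing else contributes.
Positive (K, R): none → +0.
Negative (D, E): D4, D12 → −2.
Net charge = (+0) + (−2) = −2.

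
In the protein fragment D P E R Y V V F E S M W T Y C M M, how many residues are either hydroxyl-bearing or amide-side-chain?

Hydroxyl-bearing: S, T, Y. Amide-side-chain: N, Q.
Hydroxyl-bearing residues here: Y5, S10, T13, Y14 (4).
Amide-side-chain residues here: none (0).
The two groups share no amino acid, so total = 4 + 0 = 4.

4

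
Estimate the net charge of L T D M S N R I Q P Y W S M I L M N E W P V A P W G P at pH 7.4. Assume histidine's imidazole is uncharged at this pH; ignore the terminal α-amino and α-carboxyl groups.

At pH ~7.4 the Lys and Arg side chains are protonated (+1), the Asp and Glu side chains are deprotonated (−1), and with His taken as neutral all other side chains carry no charge.
Positive (K, R): R7 → +1.
Negative (D, E): D3, E19 → −2.
Net charge = (+1) + (−2) = −1.

-1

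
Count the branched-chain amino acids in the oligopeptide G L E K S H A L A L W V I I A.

6

The BCAAs are Val, Leu, and Ile — aliphatic side chains with a branch point.
Matching residues: L2, L8, L10, V12, I13, I14.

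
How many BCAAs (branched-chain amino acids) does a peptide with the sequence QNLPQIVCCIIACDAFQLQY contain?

V, L, and I make up the branched-chain aliphatic group.
Matching residues: L3, I6, V7, I10, I11, L18.

6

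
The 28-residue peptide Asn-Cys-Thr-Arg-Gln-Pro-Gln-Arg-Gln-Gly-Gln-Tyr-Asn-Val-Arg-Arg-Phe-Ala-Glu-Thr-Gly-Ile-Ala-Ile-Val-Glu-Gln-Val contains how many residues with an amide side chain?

The amide-side-chain residues are Asn (N) and Gln (Q).
Matching residues: Asn1, Gln5, Gln7, Gln9, Gln11, Asn13, Gln27.

7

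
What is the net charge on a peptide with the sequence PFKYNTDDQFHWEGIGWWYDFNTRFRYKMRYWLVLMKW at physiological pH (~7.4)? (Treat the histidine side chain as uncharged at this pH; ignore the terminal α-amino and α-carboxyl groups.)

+2

At pH ~7.4 the Lys and Arg side chains are protonated (+1), the Asp and Glu side chains are deprotonated (−1), and with His taken as neutral all other side chains carry no charge.
Positive (K, R): K3, R24, R26, K28, R30, K37 → +6.
Negative (D, E): D7, D8, E13, D20 → −4.
Net charge = (+6) + (−4) = +2.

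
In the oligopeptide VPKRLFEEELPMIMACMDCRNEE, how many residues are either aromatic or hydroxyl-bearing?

Aromatic: F, W, Y. Hydroxyl-bearing: S, T, Y.
Aromatic residues here: F6 (1).
Hydroxyl-bearing residues here: none (0).
(Y belongs to both groups, but none appear in this sequence.) Total = 1 + 0 = 1.

1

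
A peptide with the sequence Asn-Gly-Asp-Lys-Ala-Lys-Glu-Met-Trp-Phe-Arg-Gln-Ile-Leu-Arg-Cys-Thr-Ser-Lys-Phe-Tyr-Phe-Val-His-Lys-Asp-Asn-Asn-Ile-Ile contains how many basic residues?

7

Lysine (K), arginine (R), and histidine (H) have basic, nitrogen-containing side chains.
Matching residues: Lys4, Lys6, Arg11, Arg15, Lys19, His24, Lys25.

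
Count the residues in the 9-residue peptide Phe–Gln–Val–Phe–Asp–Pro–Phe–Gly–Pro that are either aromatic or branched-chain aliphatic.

Aromatic: F, W, Y. Branched-chain aliphatic: I, L, V.
Aromatic residues here: Phe1, Phe4, Phe7 (3).
Branched-chain aliphatic residues here: Val3 (1).
The two groups share no amino acid, so total = 3 + 1 = 4.

4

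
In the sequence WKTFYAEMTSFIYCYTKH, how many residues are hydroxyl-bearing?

Serine (S), threonine (T), and tyrosine (Y) each carry a hydroxyl group on the side chain.
Matching residues: T3, Y5, T9, S10, Y13, Y15, T16.

7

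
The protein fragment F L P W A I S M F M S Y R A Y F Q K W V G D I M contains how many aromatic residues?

Phenylalanine (F), tryptophan (W), and tyrosine (Y) have aromatic ring side chains.
Matching residues: F1, W4, F9, Y12, Y15, F16, W19.

7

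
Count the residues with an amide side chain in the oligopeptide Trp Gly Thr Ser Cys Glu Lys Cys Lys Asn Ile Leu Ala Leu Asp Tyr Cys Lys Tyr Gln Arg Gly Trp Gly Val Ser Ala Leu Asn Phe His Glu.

The amide-side-chain residues are Asn (N) and Gln (Q).
Matching residues: Asn10, Gln20, Asn29.

3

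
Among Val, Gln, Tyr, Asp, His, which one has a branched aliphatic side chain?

Val

Valine (V), leucine (L), and isoleucine (I) are the branched-chain amino acids.
Of the listed options, only Val belongs to this group.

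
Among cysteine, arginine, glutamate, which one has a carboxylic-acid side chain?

Aspartate (D) and glutamate (E) have carboxylic-acid side chains and are the acidic amino acids.
Of the listed options, only glutamate belongs to this group.

glutamate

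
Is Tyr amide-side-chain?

No

The amide-side-chain residues are Asn (N) and Gln (Q).
Tyrosine is not in this group.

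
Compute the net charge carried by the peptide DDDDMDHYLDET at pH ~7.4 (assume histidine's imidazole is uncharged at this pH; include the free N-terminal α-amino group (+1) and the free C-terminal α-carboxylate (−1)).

-7

Near pH 7.4, K and R contribute +1 each, D and E contribute −1 each, and every other side chain (His included, as stated) is uncharged.
Positive (K, R): none → +0.
Negative (D, E): D1, D2, D3, D4, D6, D10, E11 → −7.
The N-terminus (+1) and C-terminus (−1) cancel.
Net charge = (+0) + (−7) = −7.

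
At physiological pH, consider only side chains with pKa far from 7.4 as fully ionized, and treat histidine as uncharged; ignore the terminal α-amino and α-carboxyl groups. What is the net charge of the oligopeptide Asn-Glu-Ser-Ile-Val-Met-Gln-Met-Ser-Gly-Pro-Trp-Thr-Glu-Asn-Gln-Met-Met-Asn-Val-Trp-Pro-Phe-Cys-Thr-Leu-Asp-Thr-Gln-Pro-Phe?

The side chains ionized at physiological pH are Lys/Arg (+1) and Asp/Glu (−1); with His treated as neutral, nothing else contributes.
Positive (K, R): none → +0.
Negative (D, E): Glu2, Glu14, Asp27 → −3.
Net charge = (+0) + (−3) = −3.

-3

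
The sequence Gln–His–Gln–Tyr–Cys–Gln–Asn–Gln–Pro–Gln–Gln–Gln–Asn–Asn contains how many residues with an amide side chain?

10

Asparagine (N) and glutamine (Q) have uncharged amide side chains.
Matching residues: Gln1, Gln3, Gln6, Asn7, Gln8, Gln10, Gln11, Gln12, Asn13, Asn14.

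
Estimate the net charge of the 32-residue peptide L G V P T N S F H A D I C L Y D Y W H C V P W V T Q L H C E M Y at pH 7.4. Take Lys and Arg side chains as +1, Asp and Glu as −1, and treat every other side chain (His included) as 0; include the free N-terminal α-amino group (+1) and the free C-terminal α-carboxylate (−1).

Positive (K, R): none → +0.
Negative (D, E): D11, D16, E30 → −3.
The N-terminus (+1) and C-terminus (−1) cancel.
Net charge = (+0) + (−3) = −3.

-3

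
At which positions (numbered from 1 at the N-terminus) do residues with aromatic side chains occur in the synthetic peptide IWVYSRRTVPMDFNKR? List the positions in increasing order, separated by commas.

Phenylalanine (F), tryptophan (W), and tyrosine (Y) have aromatic ring side chains.
Matching residues: W2, Y4, F13.

2, 4, 13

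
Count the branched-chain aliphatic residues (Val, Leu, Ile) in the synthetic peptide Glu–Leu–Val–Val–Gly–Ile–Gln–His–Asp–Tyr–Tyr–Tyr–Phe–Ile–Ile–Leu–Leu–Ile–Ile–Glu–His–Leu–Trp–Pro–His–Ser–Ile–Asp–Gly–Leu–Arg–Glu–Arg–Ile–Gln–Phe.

14

Matching residues: Leu2, Val3, Val4, Ile6, Ile14, Ile15, Leu16, Leu17, Ile18, Ile19, Leu22, Ile27, Leu30, Ile34.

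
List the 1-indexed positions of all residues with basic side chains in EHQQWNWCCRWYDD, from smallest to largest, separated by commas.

Lysine (K), arginine (R), and histidine (H) have basic, nitrogen-containing side chains.
Matching residues: H2, R10.

2, 10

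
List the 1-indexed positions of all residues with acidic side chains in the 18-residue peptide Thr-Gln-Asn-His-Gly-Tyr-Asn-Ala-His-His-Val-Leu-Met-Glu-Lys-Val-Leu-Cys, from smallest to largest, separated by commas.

14

Aspartate (D) and glutamate (E) have carboxylic-acid side chains and are the acidic amino acids.
Matching residues: Glu14.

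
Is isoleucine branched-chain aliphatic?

V, L, and I make up the branched-chain aliphatic group.
Isoleucine is in this group.

Yes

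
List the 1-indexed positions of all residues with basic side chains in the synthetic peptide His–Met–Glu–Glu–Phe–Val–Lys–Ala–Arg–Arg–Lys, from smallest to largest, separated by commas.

1, 7, 9, 10, 11

Lysine (K), arginine (R), and histidine (H) have basic, nitrogen-containing side chains.
Matching residues: His1, Lys7, Arg9, Arg10, Lys11.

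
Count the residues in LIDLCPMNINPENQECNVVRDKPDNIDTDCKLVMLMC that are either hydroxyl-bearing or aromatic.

1

Hydroxyl-bearing: S, T, Y. Aromatic: F, W, Y.
Hydroxyl-bearing residues here: T28 (1).
Aromatic residues here: none (0).
(Y belongs to both groups, but none appear in this sequence.) Total = 1 + 0 = 1.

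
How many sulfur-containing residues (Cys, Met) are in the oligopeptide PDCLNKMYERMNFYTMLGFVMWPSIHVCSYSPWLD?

6

Matching residues: C3, M7, M11, M16, M21, C28.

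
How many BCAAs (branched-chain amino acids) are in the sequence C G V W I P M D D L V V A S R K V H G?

V, L, and I make up the branched-chain aliphatic group.
Matching residues: V3, I5, L10, V11, V12, V17.

6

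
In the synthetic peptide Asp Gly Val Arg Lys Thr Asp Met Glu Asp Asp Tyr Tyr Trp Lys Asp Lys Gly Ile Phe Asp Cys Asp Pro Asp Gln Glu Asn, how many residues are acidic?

10

Aspartate (D) and glutamate (E) have carboxylic-acid side chains and are the acidic amino acids.
Matching residues: Asp1, Asp7, Glu9, Asp10, Asp11, Asp16, Asp21, Asp23, Asp25, Glu27.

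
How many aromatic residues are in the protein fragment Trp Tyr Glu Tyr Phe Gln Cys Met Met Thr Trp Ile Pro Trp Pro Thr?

6

The aromatic amino acids are Phe (F, benzyl), Trp (W, indole), and Tyr (Y, phenol).
Matching residues: Trp1, Tyr2, Tyr4, Phe5, Trp11, Trp14.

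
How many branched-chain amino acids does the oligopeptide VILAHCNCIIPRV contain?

6

Valine (V), leucine (L), and isoleucine (I) are the branched-chain amino acids.
Matching residues: V1, I2, L3, I9, I10, V13.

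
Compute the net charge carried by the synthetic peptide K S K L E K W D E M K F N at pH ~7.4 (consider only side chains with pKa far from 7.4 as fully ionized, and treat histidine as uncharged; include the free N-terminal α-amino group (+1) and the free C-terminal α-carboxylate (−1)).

At pH ~7.4 the Lys and Arg side chains are protonated (+1), the Asp and Glu side chains are deprotonated (−1), and with His taken as neutral all other side chains carry no charge.
Positive (K, R): K1, K3, K6, K11 → +4.
Negative (D, E): E5, D8, E9 → −3.
The N-terminus (+1) and C-terminus (−1) cancel.
Net charge = (+4) + (−3) = +1.

+1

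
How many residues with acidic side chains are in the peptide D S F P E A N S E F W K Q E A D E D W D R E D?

10

Aspartate (D) and glutamate (E) have carboxylic-acid side chains and are the acidic amino acids.
Matching residues: D1, E5, E9, E14, D16, E17, D18, D20, E22, D23.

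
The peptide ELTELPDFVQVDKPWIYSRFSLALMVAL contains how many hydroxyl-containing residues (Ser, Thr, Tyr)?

Matching residues: T3, Y17, S18, S21.

4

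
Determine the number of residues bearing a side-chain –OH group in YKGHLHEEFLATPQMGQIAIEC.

2

Serine (S), threonine (T), and tyrosine (Y) each carry a hydroxyl group on the side chain.
Matching residues: Y1, T12.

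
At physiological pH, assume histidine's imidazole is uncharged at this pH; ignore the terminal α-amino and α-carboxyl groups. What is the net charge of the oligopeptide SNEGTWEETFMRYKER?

-1

The side chains ionized at physiological pH are Lys/Arg (+1) and Asp/Glu (−1); with His treated as neutral, nothing else contributes.
Positive (K, R): R12, K14, R16 → +3.
Negative (D, E): E3, E7, E8, E15 → −4.
Net charge = (+3) + (−4) = −1.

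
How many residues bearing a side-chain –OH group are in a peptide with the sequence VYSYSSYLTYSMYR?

The –OH-bearing residues are Ser, Thr (aliphatic alcohols), and Tyr (phenol).
Matching residues: Y2, S3, Y4, S5, S6, Y7, T9, Y10, S11, Y13.

10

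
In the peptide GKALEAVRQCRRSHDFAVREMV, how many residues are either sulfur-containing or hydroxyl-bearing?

3

Sulfur-containing: C, M. Hydroxyl-bearing: S, T, Y.
Sulfur-containing residues here: C10, M21 (2).
Hydroxyl-bearing residues here: S13 (1).
The two groups share no amino acid, so total = 2 + 1 = 3.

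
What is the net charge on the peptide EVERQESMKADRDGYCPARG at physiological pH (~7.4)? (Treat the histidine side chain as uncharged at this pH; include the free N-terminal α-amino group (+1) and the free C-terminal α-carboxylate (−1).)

-1

The side chains ionized at physiological pH are Lys/Arg (+1) and Asp/Glu (−1); with His treated as neutral, nothing else contributes.
Positive (K, R): R4, K9, R12, R19 → +4.
Negative (D, E): E1, E3, E6, D11, D13 → −5.
The N-terminus (+1) and C-terminus (−1) cancel.
Net charge = (+4) + (−5) = −1.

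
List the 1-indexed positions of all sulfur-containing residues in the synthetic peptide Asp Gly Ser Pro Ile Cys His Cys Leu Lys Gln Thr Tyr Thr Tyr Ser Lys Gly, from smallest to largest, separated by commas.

The sulfur-bearing residues are cysteine (–SH) and methionine (–S–CH₃).
Matching residues: Cys6, Cys8.

6, 8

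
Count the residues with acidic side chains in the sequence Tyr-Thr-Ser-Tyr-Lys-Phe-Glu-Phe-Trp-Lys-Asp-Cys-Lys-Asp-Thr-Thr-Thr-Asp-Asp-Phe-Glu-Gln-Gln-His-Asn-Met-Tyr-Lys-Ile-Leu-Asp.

7

Only D (aspartate) and E (glutamate) carry a side-chain carboxylic acid.
Matching residues: Glu7, Asp11, Asp14, Asp18, Asp19, Glu21, Asp31.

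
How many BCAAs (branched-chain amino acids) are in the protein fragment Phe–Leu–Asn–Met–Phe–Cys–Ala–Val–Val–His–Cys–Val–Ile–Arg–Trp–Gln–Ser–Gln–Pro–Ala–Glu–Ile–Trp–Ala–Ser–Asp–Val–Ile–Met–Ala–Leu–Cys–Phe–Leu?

10

The BCAAs are Val, Leu, and Ile — aliphatic side chains with a branch point.
Matching residues: Leu2, Val8, Val9, Val12, Ile13, Ile22, Val27, Ile28, Leu31, Leu34.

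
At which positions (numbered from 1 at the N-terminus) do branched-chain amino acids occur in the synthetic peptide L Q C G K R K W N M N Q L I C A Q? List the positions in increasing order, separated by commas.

1, 13, 14

Valine (V), leucine (L), and isoleucine (I) are the branched-chain amino acids.
Matching residues: L1, L13, I14.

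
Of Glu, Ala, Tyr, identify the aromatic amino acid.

F, W, and Y each carry an aromatic ring on the side chain.
Of the listed options, only Tyr belongs to this group.

Tyr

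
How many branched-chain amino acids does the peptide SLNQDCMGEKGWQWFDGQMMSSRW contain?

1

Valine (V), leucine (L), and isoleucine (I) are the branched-chain amino acids.
Matching residues: L2.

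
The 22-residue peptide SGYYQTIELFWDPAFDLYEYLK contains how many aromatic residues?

7

F, W, and Y each carry an aromatic ring on the side chain.
Matching residues: Y3, Y4, F10, W11, F15, Y18, Y20.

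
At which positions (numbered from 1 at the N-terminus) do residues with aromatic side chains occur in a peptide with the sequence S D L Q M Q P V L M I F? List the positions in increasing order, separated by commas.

12

F, W, and Y each carry an aromatic ring on the side chain.
Matching residues: F12.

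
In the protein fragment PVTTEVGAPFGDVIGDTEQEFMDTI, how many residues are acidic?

The acidic residues are Asp (D) and Glu (E), whose side chains end in a carboxylate group.
Matching residues: E5, D12, D16, E18, E20, D23.

6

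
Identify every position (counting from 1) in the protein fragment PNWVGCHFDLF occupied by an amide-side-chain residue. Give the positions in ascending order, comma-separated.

Asparagine (N) and glutamine (Q) have uncharged amide side chains.
Matching residues: N2.

2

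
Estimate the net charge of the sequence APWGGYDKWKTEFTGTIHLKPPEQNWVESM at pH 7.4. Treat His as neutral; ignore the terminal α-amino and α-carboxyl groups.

-1

Near pH 7.4, K and R contribute +1 each, D and E contribute −1 each, and every other side chain (His included, as stated) is uncharged.
Positive (K, R): K8, K10, K20 → +3.
Negative (D, E): D7, E12, E23, E28 → −4.
Net charge = (+3) + (−4) = −1.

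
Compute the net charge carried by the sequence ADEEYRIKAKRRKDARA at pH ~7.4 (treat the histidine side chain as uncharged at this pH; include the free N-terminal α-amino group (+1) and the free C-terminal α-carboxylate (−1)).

The side chains ionized at physiological pH are Lys/Arg (+1) and Asp/Glu (−1); with His treated as neutral, nothing else contributes.
Positive (K, R): R6, K8, K10, R11, R12, K13, R16 → +7.
Negative (D, E): D2, E3, E4, D14 → −4.
The N-terminus (+1) and C-terminus (−1) cancel.
Net charge = (+7) + (−4) = +3.

+3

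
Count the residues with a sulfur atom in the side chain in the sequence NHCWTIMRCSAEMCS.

Only Cys (C) and Met (M) have a sulfur atom in the side chain.
Matching residues: C3, M7, C9, M13, C14.

5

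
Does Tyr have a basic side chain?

Lysine (K), arginine (R), and histidine (H) have basic, nitrogen-containing side chains.
Tyrosine is not in this group.

No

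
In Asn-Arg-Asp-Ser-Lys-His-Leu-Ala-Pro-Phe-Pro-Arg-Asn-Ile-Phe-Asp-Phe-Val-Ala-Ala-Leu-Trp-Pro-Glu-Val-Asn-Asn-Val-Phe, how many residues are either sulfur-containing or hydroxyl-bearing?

Sulfur-containing: C, M. Hydroxyl-bearing: S, T, Y.
Sulfur-containing residues here: none (0).
Hydroxyl-bearing residues here: Ser4 (1).
The two groups share no amino acid, so total = 0 + 1 = 1.

1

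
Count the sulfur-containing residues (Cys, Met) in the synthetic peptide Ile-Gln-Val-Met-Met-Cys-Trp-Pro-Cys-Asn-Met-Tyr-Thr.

Matching residues: Met4, Met5, Cys6, Cys9, Met11.

5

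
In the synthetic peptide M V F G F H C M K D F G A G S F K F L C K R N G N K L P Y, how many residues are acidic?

1

Aspartate (D) and glutamate (E) have carboxylic-acid side chains and are the acidic amino acids.
Matching residues: D10.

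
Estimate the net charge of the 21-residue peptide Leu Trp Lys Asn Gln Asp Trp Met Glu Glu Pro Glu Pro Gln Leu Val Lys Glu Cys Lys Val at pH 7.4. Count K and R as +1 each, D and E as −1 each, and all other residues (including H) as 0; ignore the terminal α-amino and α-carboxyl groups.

Positive (K, R): Lys3, Lys17, Lys20 → +3.
Negative (D, E): Asp6, Glu9, Glu10, Glu12, Glu18 → −5.
Net charge = (+3) + (−5) = −2.

-2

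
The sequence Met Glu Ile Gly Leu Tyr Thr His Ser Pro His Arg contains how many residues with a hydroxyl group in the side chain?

Serine (S), threonine (T), and tyrosine (Y) each carry a hydroxyl group on the side chain.
Matching residues: Tyr6, Thr7, Ser9.

3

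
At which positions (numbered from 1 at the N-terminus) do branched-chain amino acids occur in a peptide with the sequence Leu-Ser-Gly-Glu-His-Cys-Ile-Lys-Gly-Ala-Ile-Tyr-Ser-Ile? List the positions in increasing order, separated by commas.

V, L, and I make up the branched-chain aliphatic group.
Matching residues: Leu1, Ile7, Ile11, Ile14.

1, 7, 11, 14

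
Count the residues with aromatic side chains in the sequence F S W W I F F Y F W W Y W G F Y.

The aromatic amino acids are Phe (F, benzyl), Trp (W, indole), and Tyr (Y, phenol).
Matching residues: F1, W3, W4, F6, F7, Y8, F9, W10, W11, Y12, W13, F15, Y16.

13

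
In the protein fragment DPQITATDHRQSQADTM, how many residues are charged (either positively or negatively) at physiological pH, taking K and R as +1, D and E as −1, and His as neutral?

Charged side chains at pH ~7.4: K, R (positive); D, E (negative).
Matching residues: D1, D8, R10, D15.

4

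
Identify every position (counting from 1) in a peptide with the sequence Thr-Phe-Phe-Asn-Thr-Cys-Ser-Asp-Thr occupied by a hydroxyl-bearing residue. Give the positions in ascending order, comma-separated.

S, T, and Y are the three residues with a side-chain hydroxyl.
Matching residues: Thr1, Thr5, Ser7, Thr9.

1, 5, 7, 9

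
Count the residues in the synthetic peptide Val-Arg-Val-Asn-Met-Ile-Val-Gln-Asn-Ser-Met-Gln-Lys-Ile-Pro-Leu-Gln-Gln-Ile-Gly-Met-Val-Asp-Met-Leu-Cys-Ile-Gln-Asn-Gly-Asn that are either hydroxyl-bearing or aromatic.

Hydroxyl-bearing: S, T, Y. Aromatic: F, W, Y.
Hydroxyl-bearing residues here: Ser10 (1).
Aromatic residues here: none (0).
(Y belongs to both groups, but none appear in this sequence.) Total = 1 + 0 = 1.

1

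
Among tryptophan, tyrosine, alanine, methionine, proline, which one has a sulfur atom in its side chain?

methionine

Only Cys (C) and Met (M) have a sulfur atom in the side chain.
Of the listed options, only methionine belongs to this group.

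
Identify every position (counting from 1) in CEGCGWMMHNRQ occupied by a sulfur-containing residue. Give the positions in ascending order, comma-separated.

Matching residues: C1, C4, M7, M8.

1, 4, 7, 8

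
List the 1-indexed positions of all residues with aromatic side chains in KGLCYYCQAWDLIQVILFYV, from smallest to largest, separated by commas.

F, W, and Y each carry an aromatic ring on the side chain.
Matching residues: Y5, Y6, W10, F18, Y19.

5, 6, 10, 18, 19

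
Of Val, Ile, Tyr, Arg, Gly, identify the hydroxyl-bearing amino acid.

S, T, and Y are the three residues with a side-chain hydroxyl.
Of the listed options, only Tyr belongs to this group.

Tyr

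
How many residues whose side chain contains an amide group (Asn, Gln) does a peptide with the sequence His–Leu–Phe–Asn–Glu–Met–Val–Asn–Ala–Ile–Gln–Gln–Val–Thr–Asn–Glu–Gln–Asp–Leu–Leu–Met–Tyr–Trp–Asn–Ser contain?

Matching residues: Asn4, Asn8, Gln11, Gln12, Asn15, Gln17, Asn24.

7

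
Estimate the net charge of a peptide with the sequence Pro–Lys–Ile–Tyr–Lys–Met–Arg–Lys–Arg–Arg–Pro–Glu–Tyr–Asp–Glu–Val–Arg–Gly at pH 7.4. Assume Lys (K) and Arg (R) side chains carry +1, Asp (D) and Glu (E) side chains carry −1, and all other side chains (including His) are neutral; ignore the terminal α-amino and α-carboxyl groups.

Positive (K, R): Lys2, Lys5, Arg7, Lys8, Arg9, Arg10, Arg17 → +7.
Negative (D, E): Glu12, Asp14, Glu15 → −3.
Net charge = (+7) + (−3) = +4.

+4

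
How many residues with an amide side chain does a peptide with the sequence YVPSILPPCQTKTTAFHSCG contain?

1

Only N (asparagine) and Q (glutamine) carry a side-chain carboxamide.
Matching residues: Q10.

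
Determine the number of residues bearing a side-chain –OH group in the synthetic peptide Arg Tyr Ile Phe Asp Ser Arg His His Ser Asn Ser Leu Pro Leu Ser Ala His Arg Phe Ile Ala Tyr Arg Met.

Serine (S), threonine (T), and tyrosine (Y) each carry a hydroxyl group on the side chain.
Matching residues: Tyr2, Ser6, Ser10, Ser12, Ser16, Tyr23.

6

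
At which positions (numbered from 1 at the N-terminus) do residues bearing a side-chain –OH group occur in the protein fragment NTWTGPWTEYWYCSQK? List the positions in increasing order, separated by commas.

2, 4, 8, 10, 12, 14

The –OH-bearing residues are Ser, Thr (aliphatic alcohols), and Tyr (phenol).
Matching residues: T2, T4, T8, Y10, Y12, S14.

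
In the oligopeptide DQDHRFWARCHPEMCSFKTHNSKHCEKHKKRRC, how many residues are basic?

14

Lysine (K), arginine (R), and histidine (H) have basic, nitrogen-containing side chains.
Matching residues: H4, R5, R9, H11, K18, H20, K23, H24, K27, H28, K29, K30, R31, R32.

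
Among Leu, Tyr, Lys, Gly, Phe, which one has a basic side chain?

Lys

The basic amino acids are Lys (K), Arg (R), and His (H).
Of the listed options, only Lys belongs to this group.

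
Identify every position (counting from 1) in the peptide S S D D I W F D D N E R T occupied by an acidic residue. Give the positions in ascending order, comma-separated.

3, 4, 8, 9, 11

Aspartate (D) and glutamate (E) have carboxylic-acid side chains and are the acidic amino acids.
Matching residues: D3, D4, D8, D9, E11.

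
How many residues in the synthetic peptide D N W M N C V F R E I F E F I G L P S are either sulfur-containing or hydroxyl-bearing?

3

Sulfur-containing: C, M. Hydroxyl-bearing: S, T, Y.
Sulfur-containing residues here: M4, C6 (2).
Hydroxyl-bearing residues here: S19 (1).
The two groups share no amino acid, so total = 2 + 1 = 3.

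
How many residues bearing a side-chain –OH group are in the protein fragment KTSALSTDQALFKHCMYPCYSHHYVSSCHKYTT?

The –OH-bearing residues are Ser, Thr (aliphatic alcohols), and Tyr (phenol).
Matching residues: T2, S3, S6, T7, Y17, Y20, S21, Y24, S26, S27, Y31, T32, T33.

13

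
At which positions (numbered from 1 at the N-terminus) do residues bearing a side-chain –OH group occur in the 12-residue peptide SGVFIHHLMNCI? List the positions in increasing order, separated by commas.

1

Serine (S), threonine (T), and tyrosine (Y) each carry a hydroxyl group on the side chain.
Matching residues: S1.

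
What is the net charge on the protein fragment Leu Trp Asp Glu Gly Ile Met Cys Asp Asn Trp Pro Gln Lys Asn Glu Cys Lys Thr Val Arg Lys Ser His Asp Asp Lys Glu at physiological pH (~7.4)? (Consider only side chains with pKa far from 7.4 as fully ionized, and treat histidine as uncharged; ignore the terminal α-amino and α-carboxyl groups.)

At pH ~7.4 the Lys and Arg side chains are protonated (+1), the Asp and Glu side chains are deprotonated (−1), and with His taken as neutral all other side chains carry no charge.
Positive (K, R): Lys14, Lys18, Arg21, Lys22, Lys27 → +5.
Negative (D, E): Asp3, Glu4, Asp9, Glu16, Asp25, Asp26, Glu28 → −7.
Net charge = (+5) + (−7) = −2.

-2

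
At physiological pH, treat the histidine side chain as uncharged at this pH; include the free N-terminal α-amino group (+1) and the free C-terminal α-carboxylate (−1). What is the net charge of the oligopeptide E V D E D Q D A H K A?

-4

The side chains ionized at physiological pH are Lys/Arg (+1) and Asp/Glu (−1); with His treated as neutral, nothing else contributes.
Positive (K, R): K10 → +1.
Negative (D, E): E1, D3, E4, D5, D7 → −5.
The N-terminus (+1) and C-terminus (−1) cancel.
Net charge = (+1) + (−5) = −4.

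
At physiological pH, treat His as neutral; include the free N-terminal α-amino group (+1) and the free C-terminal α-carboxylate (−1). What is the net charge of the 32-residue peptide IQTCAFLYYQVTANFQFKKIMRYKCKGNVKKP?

The side chains ionized at physiological pH are Lys/Arg (+1) and Asp/Glu (−1); with His treated as neutral, nothing else contributes.
Positive (K, R): K18, K19, R22, K24, K26, K30, K31 → +7.
Negative (D, E): none → −0.
The N-terminus (+1) and C-terminus (−1) cancel.
Net charge = (+7) + (−0) = +7.

+7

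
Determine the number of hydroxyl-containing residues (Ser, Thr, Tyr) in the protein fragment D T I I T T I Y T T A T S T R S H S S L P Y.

Matching residues: T2, T5, T6, Y8, T9, T10, T12, S13, T14, S16, S18, S19, Y22.

13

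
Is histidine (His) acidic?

No

The acidic residues are Asp (D) and Glu (E), whose side chains end in a carboxylate group.
Histidine is not in this group.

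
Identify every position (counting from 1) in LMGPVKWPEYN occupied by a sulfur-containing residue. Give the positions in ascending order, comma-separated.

2

The sulfur-bearing residues are cysteine (–SH) and methionine (–S–CH₃).
Matching residues: M2.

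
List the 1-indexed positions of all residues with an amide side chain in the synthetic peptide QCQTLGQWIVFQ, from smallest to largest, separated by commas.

1, 3, 7, 12

Asparagine (N) and glutamine (Q) have uncharged amide side chains.
Matching residues: Q1, Q3, Q7, Q12.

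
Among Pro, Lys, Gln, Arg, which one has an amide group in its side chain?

Asparagine (N) and glutamine (Q) have uncharged amide side chains.
Of the listed options, only Gln belongs to this group.

Gln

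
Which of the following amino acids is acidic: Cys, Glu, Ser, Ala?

Glu

Aspartate (D) and glutamate (E) have carboxylic-acid side chains and are the acidic amino acids.
Of the listed options, only Glu belongs to this group.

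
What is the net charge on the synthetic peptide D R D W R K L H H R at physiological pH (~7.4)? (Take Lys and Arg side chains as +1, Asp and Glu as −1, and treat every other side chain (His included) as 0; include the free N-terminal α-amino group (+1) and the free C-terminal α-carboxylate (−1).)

Positive (K, R): R2, R5, K6, R10 → +4.
Negative (D, E): D1, D3 → −2.
The N-terminus (+1) and C-terminus (−1) cancel.
Net charge = (+4) + (−2) = +2.

+2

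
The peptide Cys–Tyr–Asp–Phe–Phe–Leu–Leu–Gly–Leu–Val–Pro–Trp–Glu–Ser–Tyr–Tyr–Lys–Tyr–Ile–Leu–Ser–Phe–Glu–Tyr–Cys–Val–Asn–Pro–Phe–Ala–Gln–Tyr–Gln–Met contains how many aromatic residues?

11

Phenylalanine (F), tryptophan (W), and tyrosine (Y) have aromatic ring side chains.
Matching residues: Tyr2, Phe4, Phe5, Trp12, Tyr15, Tyr16, Tyr18, Phe22, Tyr24, Phe29, Tyr32.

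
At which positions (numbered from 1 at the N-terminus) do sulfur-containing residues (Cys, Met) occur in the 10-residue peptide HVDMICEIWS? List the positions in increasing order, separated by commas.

4, 6

Matching residues: M4, C6.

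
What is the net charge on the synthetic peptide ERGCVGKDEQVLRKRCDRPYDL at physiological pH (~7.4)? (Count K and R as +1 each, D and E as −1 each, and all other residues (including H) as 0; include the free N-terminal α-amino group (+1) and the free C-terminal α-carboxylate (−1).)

+1

Positive (K, R): R2, K7, R13, K14, R15, R18 → +6.
Negative (D, E): E1, D8, E9, D17, D21 → −5.
The N-terminus (+1) and C-terminus (−1) cancel.
Net charge = (+6) + (−5) = +1.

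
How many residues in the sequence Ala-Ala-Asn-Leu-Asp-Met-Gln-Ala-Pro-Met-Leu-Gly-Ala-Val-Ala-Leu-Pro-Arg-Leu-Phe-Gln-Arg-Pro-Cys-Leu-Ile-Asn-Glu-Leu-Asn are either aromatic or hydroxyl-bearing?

Aromatic: F, W, Y. Hydroxyl-bearing: S, T, Y.
Aromatic residues here: Phe20 (1).
Hydroxyl-bearing residues here: none (0).
(Y belongs to both groups, but none appear in this sequence.) Total = 1 + 0 = 1.

1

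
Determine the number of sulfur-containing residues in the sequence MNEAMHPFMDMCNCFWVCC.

Cysteine (C, thiol) and methionine (M, thioether) are the two sulfur-containing amino acids.
Matching residues: M1, M5, M9, M11, C12, C14, C18, C19.

8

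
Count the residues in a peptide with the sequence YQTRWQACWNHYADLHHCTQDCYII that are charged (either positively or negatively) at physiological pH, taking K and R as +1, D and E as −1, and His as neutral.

3

Charged side chains at pH ~7.4: K, R (positive); D, E (negative).
Matching residues: R4, D14, D21.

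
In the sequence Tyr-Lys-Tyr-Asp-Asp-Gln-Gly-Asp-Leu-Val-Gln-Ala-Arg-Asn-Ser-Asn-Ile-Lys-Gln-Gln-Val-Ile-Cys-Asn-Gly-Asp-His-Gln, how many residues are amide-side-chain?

Asparagine (N) and glutamine (Q) have uncharged amide side chains.
Matching residues: Gln6, Gln11, Asn14, Asn16, Gln19, Gln20, Asn24, Gln28.

8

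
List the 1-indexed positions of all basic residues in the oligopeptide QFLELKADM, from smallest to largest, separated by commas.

6

The basic amino acids are Lys (K), Arg (R), and His (H).
Matching residues: K6.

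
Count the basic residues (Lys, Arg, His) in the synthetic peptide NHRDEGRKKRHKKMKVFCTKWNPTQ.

11

Matching residues: H2, R3, R7, K8, K9, R10, H11, K12, K13, K15, K20.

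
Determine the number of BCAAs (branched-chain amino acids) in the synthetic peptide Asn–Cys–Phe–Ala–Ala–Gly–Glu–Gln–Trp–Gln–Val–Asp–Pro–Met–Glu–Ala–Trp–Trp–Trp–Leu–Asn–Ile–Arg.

Valine (V), leucine (L), and isoleucine (I) are the branched-chain amino acids.
Matching residues: Val11, Leu20, Ile22.

3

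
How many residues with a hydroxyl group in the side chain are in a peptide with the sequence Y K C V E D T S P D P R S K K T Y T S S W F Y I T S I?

12

The –OH-bearing residues are Ser, Thr (aliphatic alcohols), and Tyr (phenol).
Matching residues: Y1, T7, S8, S13, T16, Y17, T18, S19, S20, Y23, T25, S26.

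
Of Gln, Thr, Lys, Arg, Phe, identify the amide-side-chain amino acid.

The amide-side-chain residues are Asn (N) and Gln (Q).
Of the listed options, only Gln belongs to this group.

Gln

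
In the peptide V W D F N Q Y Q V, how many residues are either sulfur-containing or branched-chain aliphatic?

2

Sulfur-containing: C, M. Branched-chain aliphatic: I, L, V.
Sulfur-containing residues here: none (0).
Branched-chain aliphatic residues here: V1, V9 (2).
The two groups share no amino acid, so total = 0 + 2 = 2.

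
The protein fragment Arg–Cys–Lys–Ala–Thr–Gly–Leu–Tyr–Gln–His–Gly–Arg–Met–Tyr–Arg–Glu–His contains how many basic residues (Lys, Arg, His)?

6

Matching residues: Arg1, Lys3, His10, Arg12, Arg15, His17.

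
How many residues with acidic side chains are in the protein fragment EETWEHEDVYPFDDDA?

Aspartate (D) and glutamate (E) have carboxylic-acid side chains and are the acidic amino acids.
Matching residues: E1, E2, E5, E7, D8, D13, D14, D15.

8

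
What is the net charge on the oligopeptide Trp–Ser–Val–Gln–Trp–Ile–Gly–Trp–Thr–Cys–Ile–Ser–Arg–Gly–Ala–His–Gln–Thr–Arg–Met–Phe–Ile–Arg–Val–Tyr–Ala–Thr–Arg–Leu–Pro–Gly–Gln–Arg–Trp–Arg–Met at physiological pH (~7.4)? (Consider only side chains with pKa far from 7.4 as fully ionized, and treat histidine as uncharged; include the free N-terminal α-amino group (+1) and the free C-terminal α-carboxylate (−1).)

At pH ~7.4 the Lys and Arg side chains are protonated (+1), the Asp and Glu side chains are deprotonated (−1), and with His taken as neutral all other side chains carry no charge.
Positive (K, R): Arg13, Arg19, Arg23, Arg28, Arg33, Arg35 → +6.
Negative (D, E): none → −0.
The N-terminus (+1) and C-terminus (−1) cancel.
Net charge = (+6) + (−0) = +6.

+6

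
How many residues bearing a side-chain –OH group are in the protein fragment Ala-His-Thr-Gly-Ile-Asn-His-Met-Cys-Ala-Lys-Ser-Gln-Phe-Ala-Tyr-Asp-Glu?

S, T, and Y are the three residues with a side-chain hydroxyl.
Matching residues: Thr3, Ser12, Tyr16.

3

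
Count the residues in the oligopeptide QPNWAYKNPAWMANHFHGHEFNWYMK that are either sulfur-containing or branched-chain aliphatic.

2

Sulfur-containing: C, M. Branched-chain aliphatic: I, L, V.
Sulfur-containing residues here: M12, M25 (2).
Branched-chain aliphatic residues here: none (0).
The two groups share no amino acid, so total = 2 + 0 = 2.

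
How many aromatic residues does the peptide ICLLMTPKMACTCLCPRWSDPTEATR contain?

1

The aromatic amino acids are Phe (F, benzyl), Trp (W, indole), and Tyr (Y, phenol).
Matching residues: W18.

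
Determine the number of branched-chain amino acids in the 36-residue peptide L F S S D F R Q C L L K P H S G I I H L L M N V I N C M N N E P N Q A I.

10

V, L, and I make up the branched-chain aliphatic group.
Matching residues: L1, L10, L11, I17, I18, L20, L21, V24, I25, I36.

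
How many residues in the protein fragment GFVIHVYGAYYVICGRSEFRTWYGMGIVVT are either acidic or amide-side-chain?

Acidic: D, E. Amide-side-chain: N, Q.
Acidic residues here: E18 (1).
Amide-side-chain residues here: none (0).
The two groups share no amino acid, so total = 1 + 0 = 1.

1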